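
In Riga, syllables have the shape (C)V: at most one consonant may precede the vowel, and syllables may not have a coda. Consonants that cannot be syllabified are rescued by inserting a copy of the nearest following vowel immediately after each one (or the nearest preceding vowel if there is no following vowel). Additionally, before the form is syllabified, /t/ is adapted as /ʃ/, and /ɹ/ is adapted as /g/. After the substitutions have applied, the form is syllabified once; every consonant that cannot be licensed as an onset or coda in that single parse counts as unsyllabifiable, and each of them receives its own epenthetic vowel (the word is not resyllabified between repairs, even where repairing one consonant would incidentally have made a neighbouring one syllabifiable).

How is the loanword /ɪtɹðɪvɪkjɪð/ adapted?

ɪʃɪgɪðɪvɪkɪjɪðɪ

Substitution: /t/ → /ʃ/, /ɹ/ → /g/, giving /ɪʃgðɪvɪkjɪð/.
The consonants /ʃ/, /g/, /k/, /ð/ cannot be parsed into a legal (C)V syllable (no codas are permitted; onsets are limited to one consonant).
Epenthesis after each stranded consonant: /ʃ/ → /ʃɪ/, /g/ → /gɪ/, /k/ → /kɪ/, /ð/ → /ðɪ/.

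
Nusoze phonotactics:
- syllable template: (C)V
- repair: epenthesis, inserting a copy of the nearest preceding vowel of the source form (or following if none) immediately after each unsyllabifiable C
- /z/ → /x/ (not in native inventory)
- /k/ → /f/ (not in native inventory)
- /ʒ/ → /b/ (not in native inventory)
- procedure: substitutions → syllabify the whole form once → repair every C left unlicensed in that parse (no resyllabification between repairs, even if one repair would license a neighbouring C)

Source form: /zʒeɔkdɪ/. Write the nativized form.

Substitution: /z/ → /x/, /ʒ/ → /b/, /k/ → /f/, giving /xbeɔfdɪ/.
Syllabifying with onset maximization leaves /x/, /f/ stranded (no codas are permitted; onsets are limited to one consonant).
Inserting the epenthetic vowel yields /x/ → /xe/, /f/ → /fɔ/.

xebeɔfɔdɪ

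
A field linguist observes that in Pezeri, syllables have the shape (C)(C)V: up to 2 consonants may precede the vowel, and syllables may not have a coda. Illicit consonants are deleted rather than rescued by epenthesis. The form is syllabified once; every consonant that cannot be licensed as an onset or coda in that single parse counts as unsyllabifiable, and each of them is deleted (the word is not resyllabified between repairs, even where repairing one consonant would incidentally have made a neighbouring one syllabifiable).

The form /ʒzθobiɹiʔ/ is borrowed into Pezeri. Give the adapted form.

Under (C)(C)V, the unsyllabifiable consonants are /ʒ/, /ʔ/ (no codas are permitted; onsets may contain at most 2 consonants).
Each unlicensed consonant is deleted: /ʒ/, /ʔ/.

zθobiɹi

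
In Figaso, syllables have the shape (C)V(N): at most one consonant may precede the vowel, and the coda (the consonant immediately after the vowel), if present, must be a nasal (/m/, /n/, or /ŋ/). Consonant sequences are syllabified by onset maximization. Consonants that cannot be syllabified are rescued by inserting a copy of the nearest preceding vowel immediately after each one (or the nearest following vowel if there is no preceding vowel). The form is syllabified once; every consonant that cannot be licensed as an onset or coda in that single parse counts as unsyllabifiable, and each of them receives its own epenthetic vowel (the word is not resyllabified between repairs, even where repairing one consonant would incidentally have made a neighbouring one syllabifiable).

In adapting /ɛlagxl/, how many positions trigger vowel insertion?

3

The unsyllabifiable consonants are /g/, /x/, /l/; each receives one epenthetic vowel.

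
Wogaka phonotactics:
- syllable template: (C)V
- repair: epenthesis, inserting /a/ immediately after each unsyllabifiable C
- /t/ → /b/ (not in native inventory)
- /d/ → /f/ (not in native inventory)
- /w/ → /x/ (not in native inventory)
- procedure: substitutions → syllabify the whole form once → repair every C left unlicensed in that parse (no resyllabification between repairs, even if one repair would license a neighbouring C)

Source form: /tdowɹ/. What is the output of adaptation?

bafoxaɹa

Substitution: /t/ → /b/, /d/ → /f/, /w/ → /x/, giving /bfoxɹ/.
Under (C)V, the unsyllabifiable consonants are /b/, /x/, /ɹ/ (no codas are permitted; onsets are limited to one consonant).
Inserting the epenthetic vowel yields /b/ → /ba/, /x/ → /xa/, /ɹ/ → /ɹa/.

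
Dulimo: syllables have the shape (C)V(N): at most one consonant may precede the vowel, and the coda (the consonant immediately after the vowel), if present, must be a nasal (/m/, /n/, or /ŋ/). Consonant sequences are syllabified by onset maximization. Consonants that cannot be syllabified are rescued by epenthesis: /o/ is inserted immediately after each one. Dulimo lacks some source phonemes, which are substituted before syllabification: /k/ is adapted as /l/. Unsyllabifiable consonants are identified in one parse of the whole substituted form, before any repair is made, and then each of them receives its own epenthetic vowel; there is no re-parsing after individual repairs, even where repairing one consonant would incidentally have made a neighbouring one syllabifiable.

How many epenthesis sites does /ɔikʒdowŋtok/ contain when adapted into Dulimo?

5

After substitution the input is /ɔilʒdowŋtol/.
The unsyllabifiable consonants are /l/, /ʒ/, /w/, /ŋ/, /l/; each receives one epenthetic vowel.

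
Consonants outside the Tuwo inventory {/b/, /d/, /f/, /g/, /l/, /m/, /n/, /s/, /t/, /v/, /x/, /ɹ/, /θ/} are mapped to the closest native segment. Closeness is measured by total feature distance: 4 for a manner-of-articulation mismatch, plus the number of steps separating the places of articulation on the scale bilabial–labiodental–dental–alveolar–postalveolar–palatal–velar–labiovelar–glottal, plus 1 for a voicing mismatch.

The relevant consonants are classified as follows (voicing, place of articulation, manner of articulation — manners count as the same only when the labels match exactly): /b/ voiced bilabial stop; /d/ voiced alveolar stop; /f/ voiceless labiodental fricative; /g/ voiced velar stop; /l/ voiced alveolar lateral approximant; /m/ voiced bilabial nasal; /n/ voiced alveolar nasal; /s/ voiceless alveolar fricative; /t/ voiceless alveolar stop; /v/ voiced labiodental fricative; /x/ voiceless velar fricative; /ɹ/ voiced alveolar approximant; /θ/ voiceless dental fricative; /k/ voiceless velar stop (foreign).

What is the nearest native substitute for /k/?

g

/g/ is closest: same manner (stop), place distance 0 (velar→velar), voicing differs (+1); total 1. Next closest is /t/ at distance 3.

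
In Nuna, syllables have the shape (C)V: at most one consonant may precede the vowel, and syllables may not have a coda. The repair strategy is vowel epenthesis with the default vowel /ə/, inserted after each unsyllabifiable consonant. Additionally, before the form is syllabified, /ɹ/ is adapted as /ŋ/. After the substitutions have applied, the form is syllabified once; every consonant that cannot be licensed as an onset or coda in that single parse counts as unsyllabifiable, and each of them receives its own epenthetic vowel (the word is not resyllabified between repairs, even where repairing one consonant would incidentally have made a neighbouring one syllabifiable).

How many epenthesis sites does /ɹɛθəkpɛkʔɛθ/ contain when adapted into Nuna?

After substitution the input is /ŋɛθəkpɛkʔɛθ/.
The unsyllabifiable consonants are /k/, /k/, /θ/; each receives one epenthetic vowel.

3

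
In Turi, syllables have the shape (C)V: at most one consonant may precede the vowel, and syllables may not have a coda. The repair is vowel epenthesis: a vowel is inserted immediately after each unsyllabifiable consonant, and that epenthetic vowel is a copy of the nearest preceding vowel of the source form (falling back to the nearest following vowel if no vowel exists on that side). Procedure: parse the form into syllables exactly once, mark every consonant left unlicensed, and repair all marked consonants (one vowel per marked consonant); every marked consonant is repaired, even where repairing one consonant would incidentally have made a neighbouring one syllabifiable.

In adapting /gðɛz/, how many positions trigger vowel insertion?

2

The unsyllabifiable consonants are /g/, /z/; each receives one epenthetic vowel.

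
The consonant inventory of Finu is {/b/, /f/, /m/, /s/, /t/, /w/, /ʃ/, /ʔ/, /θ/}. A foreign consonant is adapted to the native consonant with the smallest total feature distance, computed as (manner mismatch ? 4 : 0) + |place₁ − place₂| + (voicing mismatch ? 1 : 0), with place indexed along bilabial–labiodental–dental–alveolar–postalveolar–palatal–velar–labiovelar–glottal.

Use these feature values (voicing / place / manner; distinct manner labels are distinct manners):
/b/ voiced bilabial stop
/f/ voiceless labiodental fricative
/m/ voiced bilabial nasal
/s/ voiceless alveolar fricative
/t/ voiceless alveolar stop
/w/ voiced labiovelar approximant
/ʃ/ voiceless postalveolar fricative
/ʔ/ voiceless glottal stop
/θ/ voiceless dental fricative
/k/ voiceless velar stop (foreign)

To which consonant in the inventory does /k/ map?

/ʔ/ is closest: same manner (stop), place distance 2 (velar→glottal), same voicing; total 2. Next closest is /t/ at distance 3.

ʔ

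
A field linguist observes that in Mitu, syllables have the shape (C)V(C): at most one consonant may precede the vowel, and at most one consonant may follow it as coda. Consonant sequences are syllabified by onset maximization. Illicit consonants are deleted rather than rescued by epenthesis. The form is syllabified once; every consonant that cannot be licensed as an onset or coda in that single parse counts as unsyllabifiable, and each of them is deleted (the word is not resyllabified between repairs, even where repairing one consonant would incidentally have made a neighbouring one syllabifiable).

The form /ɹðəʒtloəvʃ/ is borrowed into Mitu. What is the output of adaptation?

ðəʒloəv

Syllabifying with onset maximization leaves /ɹ/, /t/, /ʃ/ stranded (at most one coda consonant is licensed; onsets are limited to one consonant).
Deletion applies to /ɹ/, /t/, /ʃ/.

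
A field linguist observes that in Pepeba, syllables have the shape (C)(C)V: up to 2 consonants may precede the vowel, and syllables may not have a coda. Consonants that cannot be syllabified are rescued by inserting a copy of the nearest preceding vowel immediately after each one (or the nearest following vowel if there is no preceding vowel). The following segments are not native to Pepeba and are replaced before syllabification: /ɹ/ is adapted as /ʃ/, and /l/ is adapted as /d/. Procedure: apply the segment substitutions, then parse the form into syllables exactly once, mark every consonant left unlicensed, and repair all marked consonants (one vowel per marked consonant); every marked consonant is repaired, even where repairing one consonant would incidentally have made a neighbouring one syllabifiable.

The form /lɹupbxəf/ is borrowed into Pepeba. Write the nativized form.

Substitution: /l/ → /d/, /ɹ/ → /ʃ/, giving /dʃupbxəf/.
Syllabifying with onset maximization leaves /p/, /f/ stranded (no codas are permitted; onsets may contain at most 2 consonants).
Inserting the epenthetic vowel yields /p/ → /pu/, /f/ → /fə/.

dʃupubxəfə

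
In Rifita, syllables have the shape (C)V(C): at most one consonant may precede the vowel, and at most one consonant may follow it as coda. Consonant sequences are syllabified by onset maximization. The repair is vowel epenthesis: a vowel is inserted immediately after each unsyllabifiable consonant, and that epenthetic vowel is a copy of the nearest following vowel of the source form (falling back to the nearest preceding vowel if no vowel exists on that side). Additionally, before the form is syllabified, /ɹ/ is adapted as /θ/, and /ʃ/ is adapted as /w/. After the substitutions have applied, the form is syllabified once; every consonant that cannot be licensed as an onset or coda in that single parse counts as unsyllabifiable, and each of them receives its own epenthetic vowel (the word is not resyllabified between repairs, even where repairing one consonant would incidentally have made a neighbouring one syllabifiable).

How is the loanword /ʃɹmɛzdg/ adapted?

Substitution: /ʃ/ → /w/, /ɹ/ → /θ/, giving /wθmɛzdg/.
Under (C)V(C), the unsyllabifiable consonants are /w/, /θ/, /d/, /g/ (at most one coda consonant is licensed; onsets are limited to one consonant).
Epenthesis after each stranded consonant: /w/ → /wɛ/, /θ/ → /θɛ/, /d/ → /dɛ/, /g/ → /gɛ/.

wɛθɛmɛzdɛgɛ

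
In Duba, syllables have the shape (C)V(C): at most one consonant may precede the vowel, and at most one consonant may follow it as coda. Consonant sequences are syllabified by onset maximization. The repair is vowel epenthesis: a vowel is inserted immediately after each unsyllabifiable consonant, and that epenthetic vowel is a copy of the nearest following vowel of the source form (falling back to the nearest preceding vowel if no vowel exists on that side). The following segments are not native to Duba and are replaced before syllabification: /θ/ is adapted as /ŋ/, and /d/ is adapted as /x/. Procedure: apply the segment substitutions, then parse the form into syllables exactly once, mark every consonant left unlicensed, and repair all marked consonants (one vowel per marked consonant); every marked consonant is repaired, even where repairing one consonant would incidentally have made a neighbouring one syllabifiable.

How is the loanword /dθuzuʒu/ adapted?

xuŋuzuʒu

Substitution: /d/ → /x/, /θ/ → /ŋ/, giving /xŋuzuʒu/.
The consonants /x/ cannot be parsed into a legal (C)V(C) syllable (at most one coda consonant is licensed; onsets are limited to one consonant).
Each unlicensed consonant becomes the onset of a new syllable: /x/ → /xu/.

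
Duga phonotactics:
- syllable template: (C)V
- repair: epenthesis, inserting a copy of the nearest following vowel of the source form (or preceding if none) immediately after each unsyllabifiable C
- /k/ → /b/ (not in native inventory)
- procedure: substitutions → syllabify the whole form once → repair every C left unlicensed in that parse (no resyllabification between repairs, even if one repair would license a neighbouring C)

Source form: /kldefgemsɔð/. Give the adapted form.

Substitution: /k/ → /b/, giving /bldefgemsɔð/.
Syllabifying with onset maximization leaves /b/, /l/, /f/, /m/, /ð/ stranded (no codas are permitted; onsets are limited to one consonant).
Epenthesis after each stranded consonant: /b/ → /be/, /l/ → /le/, /f/ → /fe/, /m/ → /mɔ/, /ð/ → /ðɔ/.

beledefegemɔsɔðɔ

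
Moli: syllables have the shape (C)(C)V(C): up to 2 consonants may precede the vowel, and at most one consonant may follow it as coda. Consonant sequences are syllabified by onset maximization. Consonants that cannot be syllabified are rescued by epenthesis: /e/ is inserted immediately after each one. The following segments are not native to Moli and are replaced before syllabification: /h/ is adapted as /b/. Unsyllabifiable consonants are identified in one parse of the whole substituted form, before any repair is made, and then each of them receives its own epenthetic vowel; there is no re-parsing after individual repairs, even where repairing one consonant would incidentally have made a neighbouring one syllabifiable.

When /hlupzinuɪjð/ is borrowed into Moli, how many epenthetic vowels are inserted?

1

After substitution the input is /blupzinuɪjð/.
The unsyllabifiable consonants are /ð/; each receives one epenthetic vowel.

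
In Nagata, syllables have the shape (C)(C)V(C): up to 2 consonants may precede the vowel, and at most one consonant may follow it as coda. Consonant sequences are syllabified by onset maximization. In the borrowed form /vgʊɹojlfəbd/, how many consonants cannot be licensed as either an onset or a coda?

1

Syllabifying with onset maximization leaves /d/ stranded (at most one coda consonant is licensed; onsets may contain at most 2 consonants).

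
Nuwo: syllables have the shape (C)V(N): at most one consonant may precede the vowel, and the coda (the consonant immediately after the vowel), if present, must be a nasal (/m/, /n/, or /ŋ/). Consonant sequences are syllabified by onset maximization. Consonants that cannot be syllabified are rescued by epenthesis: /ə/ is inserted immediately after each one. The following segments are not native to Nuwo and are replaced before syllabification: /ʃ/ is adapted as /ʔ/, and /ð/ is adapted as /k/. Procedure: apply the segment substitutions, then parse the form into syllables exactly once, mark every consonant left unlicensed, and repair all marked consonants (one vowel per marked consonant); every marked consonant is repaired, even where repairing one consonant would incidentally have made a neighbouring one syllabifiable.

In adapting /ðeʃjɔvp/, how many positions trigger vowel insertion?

3

After substitution the input is /keʔjɔvp/.
The unsyllabifiable consonants are /ʔ/, /v/, /p/; each receives one epenthetic vowel.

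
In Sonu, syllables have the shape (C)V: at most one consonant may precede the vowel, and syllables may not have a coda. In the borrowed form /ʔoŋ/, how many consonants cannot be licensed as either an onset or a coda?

The consonants /ŋ/ cannot be parsed into a legal (C)V syllable (no codas are permitted; onsets are limited to one consonant).

1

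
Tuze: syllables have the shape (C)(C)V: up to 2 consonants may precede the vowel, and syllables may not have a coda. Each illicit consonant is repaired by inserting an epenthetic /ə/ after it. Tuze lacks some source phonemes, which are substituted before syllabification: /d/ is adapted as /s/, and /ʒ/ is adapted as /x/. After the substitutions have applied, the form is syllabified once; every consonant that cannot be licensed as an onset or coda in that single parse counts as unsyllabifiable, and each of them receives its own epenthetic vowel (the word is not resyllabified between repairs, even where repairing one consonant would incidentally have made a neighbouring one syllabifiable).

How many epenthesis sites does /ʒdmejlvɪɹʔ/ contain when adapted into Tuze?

After substitution the input is /xsmejlvɪɹʔ/.
The unsyllabifiable consonants are /x/, /j/, /ɹ/, /ʔ/; each receives one epenthetic vowel.

4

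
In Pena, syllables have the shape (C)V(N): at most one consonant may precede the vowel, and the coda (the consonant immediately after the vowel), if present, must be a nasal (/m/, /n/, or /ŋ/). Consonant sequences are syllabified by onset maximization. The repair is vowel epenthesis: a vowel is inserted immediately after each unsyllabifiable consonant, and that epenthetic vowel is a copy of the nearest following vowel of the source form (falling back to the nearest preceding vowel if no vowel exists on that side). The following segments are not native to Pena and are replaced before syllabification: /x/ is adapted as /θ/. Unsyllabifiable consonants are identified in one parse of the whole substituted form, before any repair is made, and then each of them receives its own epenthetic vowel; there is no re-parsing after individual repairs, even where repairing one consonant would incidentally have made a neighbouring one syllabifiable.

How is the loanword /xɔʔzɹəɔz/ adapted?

Substitution: /x/ → /θ/, giving /θɔʔzɹəɔz/.
Syllabifying with onset maximization leaves /ʔ/, /z/, /z/ stranded (only a nasal (/m/, /n/, or /ŋ/) is licensed in coda position; onsets are limited to one consonant).
Each unlicensed consonant becomes the onset of a new syllable: /ʔ/ → /ʔə/, /z/ → /zə/, /z/ → /zɔ/.

θɔʔəzəɹəɔzɔ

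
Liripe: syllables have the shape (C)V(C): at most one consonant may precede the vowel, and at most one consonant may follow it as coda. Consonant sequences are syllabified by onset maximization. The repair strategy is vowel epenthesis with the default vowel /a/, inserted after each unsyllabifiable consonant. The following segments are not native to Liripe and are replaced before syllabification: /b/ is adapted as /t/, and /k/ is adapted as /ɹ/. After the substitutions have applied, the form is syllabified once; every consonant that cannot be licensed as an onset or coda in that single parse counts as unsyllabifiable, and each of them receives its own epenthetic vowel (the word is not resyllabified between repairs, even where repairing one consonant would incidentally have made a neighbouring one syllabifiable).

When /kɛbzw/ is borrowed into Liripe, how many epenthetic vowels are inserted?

2

After substitution the input is /ɹɛtzw/.
The unsyllabifiable consonants are /z/, /w/; each receives one epenthetic vowel.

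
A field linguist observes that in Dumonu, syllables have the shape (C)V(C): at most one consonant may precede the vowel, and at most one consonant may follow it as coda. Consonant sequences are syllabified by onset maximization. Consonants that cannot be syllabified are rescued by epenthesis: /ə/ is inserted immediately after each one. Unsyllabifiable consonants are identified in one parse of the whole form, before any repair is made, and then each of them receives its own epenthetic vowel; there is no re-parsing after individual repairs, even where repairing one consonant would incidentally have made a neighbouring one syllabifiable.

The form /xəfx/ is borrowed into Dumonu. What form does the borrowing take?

xəfxə

Syllabifying with onset maximization leaves /x/ stranded (at most one coda consonant is licensed; onsets are limited to one consonant).
Each unlicensed consonant becomes the onset of a new syllable: /x/ → /xə/.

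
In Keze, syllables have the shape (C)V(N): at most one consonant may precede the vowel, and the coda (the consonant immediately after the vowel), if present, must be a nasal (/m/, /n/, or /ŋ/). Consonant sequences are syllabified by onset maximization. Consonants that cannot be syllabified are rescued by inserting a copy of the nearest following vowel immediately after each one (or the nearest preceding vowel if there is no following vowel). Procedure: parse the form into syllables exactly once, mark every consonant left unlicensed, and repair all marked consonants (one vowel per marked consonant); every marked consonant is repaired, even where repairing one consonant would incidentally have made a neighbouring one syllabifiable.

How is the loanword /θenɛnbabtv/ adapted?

θenɛnbabatava

The consonants /b/, /t/, /v/ cannot be parsed into a legal (C)V(N) syllable (only a nasal (/m/, /n/, or /ŋ/) is licensed in coda position; onsets are limited to one consonant).
Inserting the epenthetic vowel yields /b/ → /ba/, /t/ → /ta/, /v/ → /va/.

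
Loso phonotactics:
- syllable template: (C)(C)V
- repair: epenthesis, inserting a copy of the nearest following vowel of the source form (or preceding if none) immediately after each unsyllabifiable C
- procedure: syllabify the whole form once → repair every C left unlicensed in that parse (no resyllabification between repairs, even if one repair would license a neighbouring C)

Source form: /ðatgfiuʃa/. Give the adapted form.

Syllabifying with onset maximization leaves /t/ stranded (no codas are permitted; onsets may contain at most 2 consonants).
Epenthesis after each stranded consonant: /t/ → /ti/.

ðatigfiuʃa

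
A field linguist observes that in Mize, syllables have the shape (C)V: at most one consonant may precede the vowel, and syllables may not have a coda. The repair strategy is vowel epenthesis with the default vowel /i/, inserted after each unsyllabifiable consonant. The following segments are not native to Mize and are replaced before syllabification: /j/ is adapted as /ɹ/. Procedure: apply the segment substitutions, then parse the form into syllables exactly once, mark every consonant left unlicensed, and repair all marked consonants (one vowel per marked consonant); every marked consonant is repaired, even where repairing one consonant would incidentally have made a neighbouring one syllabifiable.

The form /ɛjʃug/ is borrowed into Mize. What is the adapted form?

ɛɹiʃugi

Substitution: /j/ → /ɹ/, giving /ɛɹʃug/.
Syllabifying with onset maximization leaves /ɹ/, /g/ stranded (no codas are permitted; onsets are limited to one consonant).
Each unlicensed consonant becomes the onset of a new syllable: /ɹ/ → /ɹi/, /g/ → /gi/.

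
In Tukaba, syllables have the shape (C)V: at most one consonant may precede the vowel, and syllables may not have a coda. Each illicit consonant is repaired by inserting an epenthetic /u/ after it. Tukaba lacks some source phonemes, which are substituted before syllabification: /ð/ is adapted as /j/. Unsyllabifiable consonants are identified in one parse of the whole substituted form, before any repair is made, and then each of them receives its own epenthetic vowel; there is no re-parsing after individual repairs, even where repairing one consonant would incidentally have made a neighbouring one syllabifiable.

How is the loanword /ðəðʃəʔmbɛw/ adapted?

Substitution: /ð/ → /j/, giving /jəjʃəʔmbɛw/.
Syllabifying with onset maximization leaves /j/, /ʔ/, /m/, /w/ stranded (no codas are permitted; onsets are limited to one consonant).
Epenthesis after each stranded consonant: /j/ → /ju/, /ʔ/ → /ʔu/, /m/ → /mu/, /w/ → /wu/.

jəjuʃəʔumubɛwu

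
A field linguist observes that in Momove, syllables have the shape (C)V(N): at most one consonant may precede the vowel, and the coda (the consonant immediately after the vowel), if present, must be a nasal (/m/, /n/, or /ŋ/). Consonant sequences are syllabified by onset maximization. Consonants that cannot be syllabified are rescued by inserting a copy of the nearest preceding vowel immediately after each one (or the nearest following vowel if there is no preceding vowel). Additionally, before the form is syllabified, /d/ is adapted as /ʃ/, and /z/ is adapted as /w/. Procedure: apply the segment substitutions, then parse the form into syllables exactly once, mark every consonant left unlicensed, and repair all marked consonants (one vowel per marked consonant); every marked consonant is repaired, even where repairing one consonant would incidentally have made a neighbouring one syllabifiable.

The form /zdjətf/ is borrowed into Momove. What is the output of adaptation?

wəʃəjətəfə

Substitution: /z/ → /w/, /d/ → /ʃ/, giving /wʃjətf/.
Under (C)V(N), the unsyllabifiable consonants are /w/, /ʃ/, /t/, /f/ (only a nasal (/m/, /n/, or /ŋ/) is licensed in coda position; onsets are limited to one consonant).
Each unlicensed consonant becomes the onset of a new syllable: /w/ → /wə/, /ʃ/ → /ʃə/, /t/ → /tə/, /f/ → /fə/.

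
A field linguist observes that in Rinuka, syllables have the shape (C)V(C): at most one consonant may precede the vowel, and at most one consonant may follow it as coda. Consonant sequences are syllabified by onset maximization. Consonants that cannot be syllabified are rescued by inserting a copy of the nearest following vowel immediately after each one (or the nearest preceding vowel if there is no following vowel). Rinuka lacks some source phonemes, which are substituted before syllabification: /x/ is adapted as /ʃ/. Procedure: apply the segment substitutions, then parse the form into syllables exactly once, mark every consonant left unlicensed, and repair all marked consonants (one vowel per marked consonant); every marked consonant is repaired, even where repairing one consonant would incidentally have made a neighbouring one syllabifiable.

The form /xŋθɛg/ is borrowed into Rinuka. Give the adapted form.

ʃɛŋɛθɛg

Substitution: /x/ → /ʃ/, giving /ʃŋθɛg/.
Syllabifying with onset maximization leaves /ʃ/, /ŋ/ stranded (at most one coda consonant is licensed; onsets are limited to one consonant).
Each unlicensed consonant becomes the onset of a new syllable: /ʃ/ → /ʃɛ/, /ŋ/ → /ŋɛ/.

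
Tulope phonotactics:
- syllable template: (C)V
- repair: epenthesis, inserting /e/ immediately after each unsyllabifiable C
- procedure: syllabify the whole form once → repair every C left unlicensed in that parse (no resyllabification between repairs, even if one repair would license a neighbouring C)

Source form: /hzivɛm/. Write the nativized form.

hezivɛme

Syllabifying with onset maximization leaves /h/, /m/ stranded (no codas are permitted; onsets are limited to one consonant).
Inserting the epenthetic vowel yields /h/ → /he/, /m/ → /me/.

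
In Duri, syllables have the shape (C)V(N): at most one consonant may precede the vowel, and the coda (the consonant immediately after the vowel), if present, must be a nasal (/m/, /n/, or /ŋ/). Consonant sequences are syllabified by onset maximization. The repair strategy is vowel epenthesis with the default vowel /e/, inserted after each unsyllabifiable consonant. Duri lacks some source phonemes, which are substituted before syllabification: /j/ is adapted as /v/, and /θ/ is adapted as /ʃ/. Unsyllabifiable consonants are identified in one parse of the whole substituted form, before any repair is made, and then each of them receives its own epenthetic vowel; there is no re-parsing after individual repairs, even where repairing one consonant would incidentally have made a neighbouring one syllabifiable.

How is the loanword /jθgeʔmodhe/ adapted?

veʃegeʔemodehe

Substitution: /j/ → /v/, /θ/ → /ʃ/, giving /vʃgeʔmodhe/.
Under (C)V(N), the unsyllabifiable consonants are /v/, /ʃ/, /ʔ/, /d/ (only a nasal (/m/, /n/, or /ŋ/) is licensed in coda position; onsets are limited to one consonant).
Inserting the epenthetic vowel yields /v/ → /ve/, /ʃ/ → /ʃe/, /ʔ/ → /ʔe/, /d/ → /de/.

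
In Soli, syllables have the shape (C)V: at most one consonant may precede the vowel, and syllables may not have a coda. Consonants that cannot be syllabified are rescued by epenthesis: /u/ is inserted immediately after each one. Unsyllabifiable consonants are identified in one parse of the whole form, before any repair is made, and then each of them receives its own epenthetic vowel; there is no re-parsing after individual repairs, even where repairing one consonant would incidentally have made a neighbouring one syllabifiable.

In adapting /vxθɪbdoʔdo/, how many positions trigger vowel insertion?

4

The unsyllabifiable consonants are /v/, /x/, /b/, /ʔ/; each receives one epenthetic vowel.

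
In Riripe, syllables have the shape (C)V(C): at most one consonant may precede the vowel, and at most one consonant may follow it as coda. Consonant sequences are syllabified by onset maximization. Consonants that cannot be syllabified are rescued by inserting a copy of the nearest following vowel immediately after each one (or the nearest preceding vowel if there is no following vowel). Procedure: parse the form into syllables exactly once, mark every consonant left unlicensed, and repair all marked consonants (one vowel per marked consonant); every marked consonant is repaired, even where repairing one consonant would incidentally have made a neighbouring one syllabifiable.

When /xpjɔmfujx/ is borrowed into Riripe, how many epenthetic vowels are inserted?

3

The unsyllabifiable consonants are /x/, /p/, /x/; each receives one epenthetic vowel.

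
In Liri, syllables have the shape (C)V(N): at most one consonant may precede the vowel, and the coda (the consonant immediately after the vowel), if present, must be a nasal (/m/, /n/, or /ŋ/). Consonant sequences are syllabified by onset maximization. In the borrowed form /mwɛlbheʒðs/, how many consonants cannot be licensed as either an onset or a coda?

The consonants /m/, /l/, /b/, /ʒ/, /ð/, /s/ cannot be parsed into a legal (C)V(N) syllable (only a nasal (/m/, /n/, or /ŋ/) is licensed in coda position; onsets are limited to one consonant).

6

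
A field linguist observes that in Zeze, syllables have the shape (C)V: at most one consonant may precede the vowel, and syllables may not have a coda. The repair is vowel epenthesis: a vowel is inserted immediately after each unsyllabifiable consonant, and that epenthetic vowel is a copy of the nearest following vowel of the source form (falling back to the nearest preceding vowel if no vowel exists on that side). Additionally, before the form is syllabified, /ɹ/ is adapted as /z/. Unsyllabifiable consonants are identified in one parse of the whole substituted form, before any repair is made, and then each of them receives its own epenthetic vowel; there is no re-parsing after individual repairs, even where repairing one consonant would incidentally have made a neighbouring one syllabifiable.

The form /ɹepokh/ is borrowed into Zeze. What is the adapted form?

zepokoho

Substitution: /ɹ/ → /z/, giving /zepokh/.
The consonants /k/, /h/ cannot be parsed into a legal (C)V syllable (no codas are permitted; onsets are limited to one consonant).
Each unlicensed consonant becomes the onset of a new syllable: /k/ → /ko/, /h/ → /ho/.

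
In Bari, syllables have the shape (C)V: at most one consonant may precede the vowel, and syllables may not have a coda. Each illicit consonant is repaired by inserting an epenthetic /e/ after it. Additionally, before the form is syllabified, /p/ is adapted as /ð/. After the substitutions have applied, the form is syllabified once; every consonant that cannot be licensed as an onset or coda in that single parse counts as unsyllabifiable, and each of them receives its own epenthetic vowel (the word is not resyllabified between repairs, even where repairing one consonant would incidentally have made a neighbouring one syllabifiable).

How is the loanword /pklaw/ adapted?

Substitution: /p/ → /ð/, giving /ðklaw/.
Under (C)V, the unsyllabifiable consonants are /ð/, /k/, /w/ (no codas are permitted; onsets are limited to one consonant).
Each unlicensed consonant becomes the onset of a new syllable: /ð/ → /ðe/, /k/ → /ke/, /w/ → /we/.

ðekelawe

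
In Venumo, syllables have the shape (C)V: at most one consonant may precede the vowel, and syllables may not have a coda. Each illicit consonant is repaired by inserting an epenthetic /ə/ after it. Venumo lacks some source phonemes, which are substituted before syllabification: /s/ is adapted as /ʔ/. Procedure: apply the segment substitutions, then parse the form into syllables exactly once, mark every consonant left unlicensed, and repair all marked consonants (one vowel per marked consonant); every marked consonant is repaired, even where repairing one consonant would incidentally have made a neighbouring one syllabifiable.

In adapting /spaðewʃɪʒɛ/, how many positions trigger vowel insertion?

2

After substitution the input is /ʔpaðewʃɪʒɛ/.
The unsyllabifiable consonants are /ʔ/, /w/; each receives one epenthetic vowel.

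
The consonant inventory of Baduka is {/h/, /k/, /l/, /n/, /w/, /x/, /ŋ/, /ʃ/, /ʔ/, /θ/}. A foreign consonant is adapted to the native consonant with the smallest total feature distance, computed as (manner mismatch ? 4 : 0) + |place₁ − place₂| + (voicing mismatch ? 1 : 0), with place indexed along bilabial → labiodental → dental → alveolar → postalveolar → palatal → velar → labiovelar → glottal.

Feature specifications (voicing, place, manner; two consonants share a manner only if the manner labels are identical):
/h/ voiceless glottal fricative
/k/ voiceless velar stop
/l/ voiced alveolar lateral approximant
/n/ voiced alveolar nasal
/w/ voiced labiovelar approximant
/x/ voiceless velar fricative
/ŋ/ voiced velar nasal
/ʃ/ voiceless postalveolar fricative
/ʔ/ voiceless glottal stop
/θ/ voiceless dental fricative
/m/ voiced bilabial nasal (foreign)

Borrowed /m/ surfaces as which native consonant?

/n/ is closest: same manner (nasal), place distance 3 (bilabial→alveolar), same voicing; total 3. Next closest is /ŋ/ at distance 6.

n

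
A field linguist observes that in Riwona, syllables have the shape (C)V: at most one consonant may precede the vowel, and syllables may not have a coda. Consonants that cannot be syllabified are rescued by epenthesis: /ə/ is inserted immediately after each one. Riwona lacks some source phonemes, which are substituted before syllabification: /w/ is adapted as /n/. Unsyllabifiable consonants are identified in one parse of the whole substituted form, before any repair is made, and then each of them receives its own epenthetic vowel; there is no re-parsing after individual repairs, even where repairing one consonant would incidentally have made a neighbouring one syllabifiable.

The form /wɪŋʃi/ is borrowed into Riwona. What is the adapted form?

nɪŋəʃi

Substitution: /w/ → /n/, giving /nɪŋʃi/.
The consonants /ŋ/ cannot be parsed into a legal (C)V syllable (no codas are permitted; onsets are limited to one consonant).
Inserting the epenthetic vowel yields /ŋ/ → /ŋə/.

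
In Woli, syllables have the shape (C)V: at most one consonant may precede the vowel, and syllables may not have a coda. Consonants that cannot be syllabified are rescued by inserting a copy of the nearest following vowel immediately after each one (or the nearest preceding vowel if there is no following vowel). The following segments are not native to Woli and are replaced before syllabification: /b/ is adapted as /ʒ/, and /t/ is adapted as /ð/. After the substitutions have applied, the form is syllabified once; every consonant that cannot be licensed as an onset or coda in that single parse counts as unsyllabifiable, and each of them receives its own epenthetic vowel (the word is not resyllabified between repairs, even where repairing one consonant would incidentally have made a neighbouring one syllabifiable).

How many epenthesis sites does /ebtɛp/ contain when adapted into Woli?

After substitution the input is /eʒðɛp/.
The unsyllabifiable consonants are /ʒ/, /p/; each receives one epenthetic vowel.

2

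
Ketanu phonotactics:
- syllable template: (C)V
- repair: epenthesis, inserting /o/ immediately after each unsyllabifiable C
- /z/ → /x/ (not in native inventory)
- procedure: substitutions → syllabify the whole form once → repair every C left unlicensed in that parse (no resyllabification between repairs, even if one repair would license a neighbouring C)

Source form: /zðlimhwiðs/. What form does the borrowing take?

Substitution: /z/ → /x/, giving /xðlimhwiðs/.
Under (C)V, the unsyllabifiable consonants are /x/, /ð/, /m/, /h/, /ð/, /s/ (no codas are permitted; onsets are limited to one consonant).
Epenthesis after each stranded consonant: /x/ → /xo/, /ð/ → /ðo/, /m/ → /mo/, /h/ → /ho/, /ð/ → /ðo/, /s/ → /so/.

xoðolimohowiðoso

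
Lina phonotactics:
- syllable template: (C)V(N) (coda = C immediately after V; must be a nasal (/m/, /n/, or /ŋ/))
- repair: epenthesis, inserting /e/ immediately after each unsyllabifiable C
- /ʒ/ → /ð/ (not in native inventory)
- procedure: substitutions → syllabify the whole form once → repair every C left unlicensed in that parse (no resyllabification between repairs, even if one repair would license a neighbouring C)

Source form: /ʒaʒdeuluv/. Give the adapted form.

Substitution: /ʒ/ → /ð/, giving /ðaðdeuluv/.
The consonants /ð/, /v/ cannot be parsed into a legal (C)V(N) syllable (only a nasal (/m/, /n/, or /ŋ/) is licensed in coda position; onsets are limited to one consonant).
Each unlicensed consonant becomes the onset of a new syllable: /ð/ → /ðe/, /v/ → /ve/.

ðaðedeuluve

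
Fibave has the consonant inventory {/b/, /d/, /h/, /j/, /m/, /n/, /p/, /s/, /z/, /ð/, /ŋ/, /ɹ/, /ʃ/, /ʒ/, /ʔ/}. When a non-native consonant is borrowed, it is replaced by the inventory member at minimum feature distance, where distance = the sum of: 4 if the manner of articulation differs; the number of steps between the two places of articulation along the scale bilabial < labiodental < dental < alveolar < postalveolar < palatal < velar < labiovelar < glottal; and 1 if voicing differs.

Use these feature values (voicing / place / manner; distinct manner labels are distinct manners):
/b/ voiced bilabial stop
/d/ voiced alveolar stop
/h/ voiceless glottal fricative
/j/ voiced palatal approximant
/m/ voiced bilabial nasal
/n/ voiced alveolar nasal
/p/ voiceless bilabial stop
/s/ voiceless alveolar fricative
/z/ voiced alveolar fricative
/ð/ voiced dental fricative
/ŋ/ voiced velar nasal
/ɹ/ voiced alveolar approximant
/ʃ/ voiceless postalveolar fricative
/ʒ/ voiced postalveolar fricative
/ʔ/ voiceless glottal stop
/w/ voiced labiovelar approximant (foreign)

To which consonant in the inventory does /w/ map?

/j/ is closest: same manner (approximant), place distance 2 (labiovelar→palatal), same voicing; total 2. Next closest is /ɹ/ at distance 4.

j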